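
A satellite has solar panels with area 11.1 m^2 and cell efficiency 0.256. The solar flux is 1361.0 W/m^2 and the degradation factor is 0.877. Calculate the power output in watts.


P = area * eta * S * degradation
P = 11.1 * 0.256 * 1361.0 * 0.877
P = 3391.7252 W

3391.7252 W


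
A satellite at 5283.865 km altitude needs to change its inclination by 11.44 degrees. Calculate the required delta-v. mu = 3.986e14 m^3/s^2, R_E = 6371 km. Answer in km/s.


r = 11654.8650 km = 1.1654865e+07 m
V = sqrt(mu/r) = 5848.1031 m/s
di = 11.44 deg = 0.1996657 rad
dV = 2*V*sin(di/2) = 2*5848.1031*sin(0.09983283)
dV = 1165.7268 m/s = 1.1657 km/s

1.1657 km/s


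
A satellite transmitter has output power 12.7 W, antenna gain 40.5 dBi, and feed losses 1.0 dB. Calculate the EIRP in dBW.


Pt = 12.7 W = 11.0380 dBW
EIRP = Pt_dBW + Gt - losses = 11.0380 + 40.5 - 1.0 = 50.5380 dBW

50.5380 dBW


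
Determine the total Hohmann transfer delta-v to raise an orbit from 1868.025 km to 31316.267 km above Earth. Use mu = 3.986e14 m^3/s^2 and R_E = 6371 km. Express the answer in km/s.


r1 = 8239.0250 km = 8.239025e+06 m
r2 = 37687.2670 km = 3.7687267e+07 m
dv1 = sqrt(mu/r1)*(sqrt(2*r2/(r1+r2)) - 1) = 1955.1730 m/s
dv2 = sqrt(mu/r2)*(1 - sqrt(2*r1/(r1+r2))) = 1304.1351 m/s
total dv = |dv1| + |dv2| = 1955.1730 + 1304.1351 = 3259.3081 m/s = 3.2593 km/s

3.2593 km/s


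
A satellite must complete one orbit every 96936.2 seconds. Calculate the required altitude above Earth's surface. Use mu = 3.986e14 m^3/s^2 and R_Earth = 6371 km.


T = 96936.2 s
r = (mu*T^2/(4*pi^2))^(1/3) = (3.986e14 * 96936.2^2 / (4*pi^2))^(1/3)
r = 4.5608926e+07 m = 45608.9261 km
alt = r - R_E = 45608.9261 - 6371 = 39237.9261 km

39237.9261 km


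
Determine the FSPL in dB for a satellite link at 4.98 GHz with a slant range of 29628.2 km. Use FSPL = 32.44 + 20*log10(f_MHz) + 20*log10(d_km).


f = 4.98 GHz = 4980.0000 MHz
d = 29628.2 km
FSPL = 32.44 + 20*log10(4980.0000) + 20*log10(29628.2)
FSPL = 32.44 + 73.9446 + 89.4341
FSPL = 195.8187 dB

195.8187 dB


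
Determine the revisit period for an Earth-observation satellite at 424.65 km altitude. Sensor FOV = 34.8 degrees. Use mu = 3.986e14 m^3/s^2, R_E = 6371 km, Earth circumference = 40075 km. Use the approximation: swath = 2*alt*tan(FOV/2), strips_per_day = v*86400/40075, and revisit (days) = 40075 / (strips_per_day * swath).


swath = 2*424.65*tan(0.3036873) = 266.1545 km
v = sqrt(mu/r) = 7658.6663 m/s = 7.6587 km/s
strips/day = v*86400/40075 = 7.6587*86400/40075 = 16.5118
coverage/day = strips * swath = 16.5118 * 266.1545 = 4394.6789 km
revisit = 40075 / 4394.6789 = 9.1190 days

9.1190 days


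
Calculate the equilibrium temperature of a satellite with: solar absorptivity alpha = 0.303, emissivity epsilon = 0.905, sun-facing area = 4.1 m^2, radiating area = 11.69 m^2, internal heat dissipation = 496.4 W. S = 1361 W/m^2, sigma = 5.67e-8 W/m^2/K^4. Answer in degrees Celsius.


Numerator = alpha*S*A_sun + Q_int = 0.303*1361*4.1 + 496.4 = 2187.1703 W
Denominator = eps*sigma*A_rad = 0.905*5.67e-8*11.69 = 5.9985481e-07 W/K^4
T^4 = 3.6461661e+09 K^4
T = 245.7305 K = -27.4195 C

-27.4195 degrees Celsius


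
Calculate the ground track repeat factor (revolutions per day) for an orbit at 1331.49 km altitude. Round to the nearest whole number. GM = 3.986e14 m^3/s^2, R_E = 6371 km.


r = 7.70249e+06 m
T = 2*pi*sqrt(r^3/mu) = 6727.5655 s = 112.1261 min
revs/day = 1440 / 112.1261 = 12.8427
Rounded: 13 revolutions per day

13 revolutions per day


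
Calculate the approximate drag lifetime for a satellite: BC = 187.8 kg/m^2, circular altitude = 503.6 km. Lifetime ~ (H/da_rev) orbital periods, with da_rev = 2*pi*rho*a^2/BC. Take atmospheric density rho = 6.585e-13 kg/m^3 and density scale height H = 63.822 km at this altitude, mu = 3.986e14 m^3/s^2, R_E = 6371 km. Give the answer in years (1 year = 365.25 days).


a = R_E + alt = 6874.6000 km = 6.8746e+06 m
da_rev = 2*pi*rho*a^2/BC = 2*pi*6.585e-13*(6.8746e+06)^2/187.8 = 1.041202 m per revolution
N = H/da_rev = 63822.0000 m / 1.041202 m = 61296.4725 revolutions
P = 2*pi*sqrt(a^3/mu) = 5672.6028 s
lifetime = N*P = 61296.4725 * 5672.6028 = 3.4771054e+08 s = 4024.4275 days
years = 4024.4275 / 365.25 = 11.0183 years

11.0183 years


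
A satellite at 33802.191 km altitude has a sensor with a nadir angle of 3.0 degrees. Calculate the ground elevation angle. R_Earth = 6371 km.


r = R_E + alt = 40173.1910 km
Law of sines in the satellite / Earth-center / ground-point triangle:
  sin(nadir)/R_E = sin(90 + el)/r  =>  cos(el) = (r/R_E)*sin(nadir)
cos(el) = (40173.1910 / 6371.0000) * sin(3.0 deg) = 0.3300114
el = arccos(0.3300114) = 70.7305 deg
(Earth-central angle = 90 - nadir - el = 16.2695 deg)

70.7305 degrees


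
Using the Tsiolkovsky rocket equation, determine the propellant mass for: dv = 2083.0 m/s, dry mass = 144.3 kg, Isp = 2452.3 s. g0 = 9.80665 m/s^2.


ve = Isp * g0 = 2452.3 * 9.80665 = 24048.847795 m/s
mass ratio = exp(dv/ve) = exp(2083.0/24048.847795) = 1.09047718
m_prop = m_dry * (mr - 1) = 144.3 * (1.09047718 - 1)
m_prop = 13.0559 kg

13.0559 kg


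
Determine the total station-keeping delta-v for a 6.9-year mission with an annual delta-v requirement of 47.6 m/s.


dV = rate * years = 47.6 * 6.9
dV = 328.4400 m/s

328.4400 m/s


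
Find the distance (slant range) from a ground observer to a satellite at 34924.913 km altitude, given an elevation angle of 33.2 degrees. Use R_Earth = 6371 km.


h = 34924.913 km, el = 33.2 deg
d = -R_E*sin(el) + sqrt((R_E*sin(el))^2 + 2*R_E*h + h^2)
d = -6371.0000*sin(0.5794493) + sqrt((6371.0000*0.5475632)^2 + 2*6371.0000*34924.913 + 34924.913^2)
d = 37461.8422 km

37461.8422 km


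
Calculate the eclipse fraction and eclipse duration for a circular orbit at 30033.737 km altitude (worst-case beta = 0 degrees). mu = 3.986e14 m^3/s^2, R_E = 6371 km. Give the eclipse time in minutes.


r = 36404.7370 km
T = 1152.1176 min
Eclipse fraction = arcsin(R_E/r)/pi = arcsin(6371.0000/36404.7370)/pi
= arcsin(0.1750047)/pi = 0.05599406
Eclipse duration = 0.05599406 * 1152.1176 = 64.5117 min

64.5117 minutes


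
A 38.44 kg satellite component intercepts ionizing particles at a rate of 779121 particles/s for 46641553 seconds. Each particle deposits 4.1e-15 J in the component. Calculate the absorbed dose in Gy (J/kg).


Total energy deposited = rate * time * E_per
  = 779121 * 46641553 * 4.1e-15 = 0.1489916 J
Dose = E_total / mass = 0.1489916 / 38.44
Dose = 0.003875952 Gy

0.0039 Gy


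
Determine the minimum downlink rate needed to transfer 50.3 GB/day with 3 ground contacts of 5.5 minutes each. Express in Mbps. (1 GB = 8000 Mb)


total contact time = 3 * 5.5 * 60 = 990.0000 s
data = 50.3 GB = 402400.0000 Mb
rate = 402400.0000 / 990.0000 = 406.4646 Mbps

406.4646 Mbps


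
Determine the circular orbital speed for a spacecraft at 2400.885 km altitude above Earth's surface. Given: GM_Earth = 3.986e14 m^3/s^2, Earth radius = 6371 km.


r = R_E + alt = 6371.0 + 2400.885 = 8771.8850 km = 8.771885e+06 m
v = sqrt(mu/r) = sqrt(3.986e14 / 8.771885e+06) = 6740.9667 m/s = 6.7410 km/s

6.7410 km/s


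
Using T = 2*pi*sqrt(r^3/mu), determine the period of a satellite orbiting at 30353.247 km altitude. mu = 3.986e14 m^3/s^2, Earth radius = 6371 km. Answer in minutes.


r = 36724.2470 km = 3.6724247e+07 m
T = 2*pi*sqrt(r^3/mu) = 2*pi*sqrt(4.9528902e+22 / 3.986e14)
T = 70039.1023 s = 1167.3184 min

1167.3184 minutes


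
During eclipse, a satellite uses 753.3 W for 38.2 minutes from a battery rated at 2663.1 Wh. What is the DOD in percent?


E_used = P * t / 60 = 753.3 * 38.2 / 60 = 479.6010 Wh
DOD = E_used / E_total * 100 = 479.6010 / 2663.1 * 100
DOD = 18.0091 %

18.0091 %


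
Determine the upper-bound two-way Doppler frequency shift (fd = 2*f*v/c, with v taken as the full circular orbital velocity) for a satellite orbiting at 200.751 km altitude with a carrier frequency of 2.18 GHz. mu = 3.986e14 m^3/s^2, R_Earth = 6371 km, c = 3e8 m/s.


r = 6.571751e+06 m
v = sqrt(mu/r) = 7788.0386 m/s (worst-case radial velocity)
f = 2.18 GHz = 2.18e+09 Hz
fd = 2*f*v/c = 2*2.18e+09*7788.0386/3.0e+08
fd = 113186.1615 Hz

113186.1615 Hz


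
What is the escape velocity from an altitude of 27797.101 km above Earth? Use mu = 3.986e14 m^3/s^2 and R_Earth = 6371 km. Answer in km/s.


r = 6371.0 + 27797.101 = 34168.1010 km = 3.4168101e+07 m
v_esc = sqrt(2*mu/r) = sqrt(2*3.986e14 / 3.4168101e+07)
v_esc = 4830.2902 m/s = 4.8303 km/s

4.8303 km/s


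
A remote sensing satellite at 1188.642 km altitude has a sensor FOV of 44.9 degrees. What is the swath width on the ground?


FOV = 44.9 deg = 0.7836528 rad
swath = 2 * alt * tan(FOV/2) = 2 * 1188.642 * tan(0.3918264)
swath = 2 * 1188.642 * 0.4131915
swath = 982.2736 km

982.2736 km


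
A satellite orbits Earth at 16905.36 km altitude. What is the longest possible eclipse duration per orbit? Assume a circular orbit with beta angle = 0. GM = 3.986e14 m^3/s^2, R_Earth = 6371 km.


r = 23276.3600 km
T = 589.0234 min
Eclipse fraction = arcsin(R_E/r)/pi = arcsin(6371.0000/23276.3600)/pi
= arcsin(0.2737112)/pi = 0.08825124
Eclipse duration = 0.08825124 * 589.0234 = 51.9820 min

51.9820 minutes


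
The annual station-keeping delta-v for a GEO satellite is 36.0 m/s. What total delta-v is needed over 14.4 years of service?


dV = rate * years = 36.0 * 14.4
dV = 518.4000 m/s

518.4000 m/s


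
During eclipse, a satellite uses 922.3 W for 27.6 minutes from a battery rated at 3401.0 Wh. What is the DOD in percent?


E_used = P * t / 60 = 922.3 * 27.6 / 60 = 424.2580 Wh
DOD = E_used / E_total * 100 = 424.2580 / 3401.0 * 100
DOD = 12.4745 %

12.4745 %


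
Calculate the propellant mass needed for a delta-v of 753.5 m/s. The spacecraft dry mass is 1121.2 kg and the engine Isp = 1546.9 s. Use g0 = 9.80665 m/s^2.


ve = Isp * g0 = 1546.9 * 9.80665 = 15169.906885 m/s
mass ratio = exp(dv/ve) = exp(753.5/15169.906885) = 1.05092498
m_prop = m_dry * (mr - 1) = 1121.2 * (1.05092498 - 1)
m_prop = 57.0971 kg

57.0971 kg


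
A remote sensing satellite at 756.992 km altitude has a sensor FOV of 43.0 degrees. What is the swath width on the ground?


FOV = 43.0 deg = 0.7504916 rad
swath = 2 * alt * tan(FOV/2) = 2 * 756.992 * tan(0.3752458)
swath = 2 * 756.992 * 0.3939105
swath = 596.3742 km

596.3742 km


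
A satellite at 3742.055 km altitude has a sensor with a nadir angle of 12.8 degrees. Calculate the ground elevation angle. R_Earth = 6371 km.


r = R_E + alt = 10113.0550 km
Law of sines in the satellite / Earth-center / ground-point triangle:
  sin(nadir)/R_E = sin(90 + el)/r  =>  cos(el) = (r/R_E)*sin(nadir)
cos(el) = (10113.0550 / 6371.0000) * sin(12.8 deg) = 0.3516767
el = arccos(0.3516767) = 69.4101 deg
(Earth-central angle = 90 - nadir - el = 7.7899 deg)

69.4101 degrees


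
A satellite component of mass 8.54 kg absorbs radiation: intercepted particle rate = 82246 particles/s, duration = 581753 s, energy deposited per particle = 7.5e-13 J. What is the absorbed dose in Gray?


Total energy deposited = rate * time * E_per
  = 82246 * 581753 * 7.5e-13 = 0.03588514 J
Dose = E_total / mass = 0.03588514 / 8.54
Dose = 0.004202007 Gy

0.0042 Gy


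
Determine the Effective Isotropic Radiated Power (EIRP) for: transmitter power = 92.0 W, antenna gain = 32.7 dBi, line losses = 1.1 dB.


Pt = 92.0 W = 19.6379 dBW
EIRP = Pt_dBW + Gt - losses = 19.6379 + 32.7 - 1.1 = 51.2379 dBW

51.2379 dBW


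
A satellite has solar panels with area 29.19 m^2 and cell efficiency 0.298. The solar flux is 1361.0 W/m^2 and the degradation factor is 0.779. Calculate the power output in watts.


P = area * eta * S * degradation
P = 29.19 * 0.298 * 1361.0 * 0.779
P = 9222.4422 W

9222.4422 W


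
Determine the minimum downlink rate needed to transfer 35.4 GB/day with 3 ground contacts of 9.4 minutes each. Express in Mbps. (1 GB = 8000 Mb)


total contact time = 3 * 9.4 * 60 = 1692.0000 s
data = 35.4 GB = 283200.0000 Mb
rate = 283200.0000 / 1692.0000 = 167.3759 Mbps

167.3759 Mbps


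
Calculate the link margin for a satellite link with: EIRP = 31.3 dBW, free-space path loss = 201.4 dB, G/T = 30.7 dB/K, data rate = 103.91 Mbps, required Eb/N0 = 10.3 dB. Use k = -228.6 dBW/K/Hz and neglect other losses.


C/N0 = EIRP - FSPL + G/T - k = 31.3 - 201.4 + 30.7 - (-228.6)
C/N0 = 89.2000 dB-Hz
R_b = 103.91 Mbps = 1.0391e+08 bps -> 10*log10(R_b) = 80.1666 dB-Hz
Eb/N0 = C/N0 - 10*log10(R_b) = 89.2000 - 80.1666 = 9.0334 dB
Margin = Eb/N0 - Eb/N0_req = 9.0334 - 10.3 = -1.2666 dB (negative margin: link does not close)

-1.2666 dB


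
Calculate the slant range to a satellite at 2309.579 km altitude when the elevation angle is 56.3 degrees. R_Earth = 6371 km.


h = 2309.579 km, el = 56.3 deg
d = -R_E*sin(el) + sqrt((R_E*sin(el))^2 + 2*R_E*h + h^2)
d = -6371.0000*sin(0.9826204) + sqrt((6371.0000*0.8319541)^2 + 2*6371.0000*2309.579 + 2309.579^2)
d = 2627.8506 km

2627.8506 km


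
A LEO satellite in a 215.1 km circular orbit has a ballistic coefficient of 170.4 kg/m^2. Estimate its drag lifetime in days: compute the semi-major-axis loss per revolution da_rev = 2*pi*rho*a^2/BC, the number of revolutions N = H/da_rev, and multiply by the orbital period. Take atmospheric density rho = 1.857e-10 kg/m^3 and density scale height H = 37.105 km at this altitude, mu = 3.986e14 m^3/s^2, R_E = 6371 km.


a = R_E + alt = 6586.1000 km = 6.5861e+06 m
da_rev = 2*pi*rho*a^2/BC = 2*pi*1.857e-10*(6.5861e+06)^2/170.4 = 297.015301 m per revolution
N = H/da_rev = 37105.0000 m / 297.015301 m = 124.9262 revolutions
P = 2*pi*sqrt(a^3/mu) = 5319.2904 s
lifetime = N*P = 124.9262 * 5319.2904 = 664518.8658 s = 7.6912 days

7.6912 days


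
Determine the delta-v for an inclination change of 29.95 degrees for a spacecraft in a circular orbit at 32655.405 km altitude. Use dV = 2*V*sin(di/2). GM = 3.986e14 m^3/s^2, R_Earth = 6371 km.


r = 39026.4050 km = 3.9026405e+07 m
V = sqrt(mu/r) = 3195.8720 m/s
di = 29.95 deg = 0.5227261 rad
dV = 2*V*sin(di/2) = 2*3195.8720*sin(0.2613631)
dV = 1651.6110 m/s = 1.6516 km/s

1.6516 km/s


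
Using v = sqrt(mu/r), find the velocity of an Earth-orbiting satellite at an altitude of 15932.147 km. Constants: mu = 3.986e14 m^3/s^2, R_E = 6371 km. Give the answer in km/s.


r = R_E + alt = 6371.0 + 15932.147 = 22303.1470 km = 2.2303147e+07 m
v = sqrt(mu/r) = sqrt(3.986e14 / 2.2303147e+07) = 4227.5191 m/s = 4.2275 km/s

4.2275 km/s


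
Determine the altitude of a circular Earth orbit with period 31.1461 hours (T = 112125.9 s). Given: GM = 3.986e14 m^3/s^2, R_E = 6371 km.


T = 112125.9 s
r = (mu*T^2/(4*pi^2))^(1/3) = (3.986e14 * 112125.9^2 / (4*pi^2))^(1/3)
r = 5.0256991e+07 m = 50256.9907 km
alt = r - R_E = 50256.9907 - 6371 = 43885.9907 km

43885.9907 km


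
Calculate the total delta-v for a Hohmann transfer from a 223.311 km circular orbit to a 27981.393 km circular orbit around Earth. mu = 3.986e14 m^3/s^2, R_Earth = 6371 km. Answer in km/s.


r1 = 6594.3110 km = 6.594311e+06 m
r2 = 34352.3930 km = 3.4352393e+07 m
dv1 = sqrt(mu/r1)*(sqrt(2*r2/(r1+r2)) - 1) = 2296.1871 m/s
dv2 = sqrt(mu/r2)*(1 - sqrt(2*r1/(r1+r2))) = 1473.1409 m/s
total dv = |dv1| + |dv2| = 2296.1871 + 1473.1409 = 3769.3280 m/s = 3.7693 km/s

3.7693 km/s


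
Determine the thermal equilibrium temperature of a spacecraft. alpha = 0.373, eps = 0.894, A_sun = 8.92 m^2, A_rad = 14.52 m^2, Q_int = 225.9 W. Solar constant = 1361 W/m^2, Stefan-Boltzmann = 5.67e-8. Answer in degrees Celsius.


Numerator = alpha*S*A_sun + Q_int = 0.373*1361*8.92 + 225.9 = 4754.1648 W
Denominator = eps*sigma*A_rad = 0.894*5.67e-8*14.52 = 7.360159e-07 W/K^4
T^4 = 6.4593235e+09 K^4
T = 283.4959 K = 10.3459 C

10.3459 degrees Celsius


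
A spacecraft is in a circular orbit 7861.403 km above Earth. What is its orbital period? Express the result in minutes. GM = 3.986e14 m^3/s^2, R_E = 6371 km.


r = 14232.4030 km = 1.4232403e+07 m
T = 2*pi*sqrt(r^3/mu) = 2*pi*sqrt(2.882934e+21 / 3.986e14)
T = 16897.7379 s = 281.6290 min

281.6290 minutes


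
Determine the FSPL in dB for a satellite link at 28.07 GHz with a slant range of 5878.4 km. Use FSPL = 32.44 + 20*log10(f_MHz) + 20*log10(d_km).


f = 28.07 GHz = 28070.0000 MHz
d = 5878.4 km
FSPL = 32.44 + 20*log10(28070.0000) + 20*log10(5878.4)
FSPL = 32.44 + 88.9648 + 75.3852
FSPL = 196.7900 dB

196.7900 dB


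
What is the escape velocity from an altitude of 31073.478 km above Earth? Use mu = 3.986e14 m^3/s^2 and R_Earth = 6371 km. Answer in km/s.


r = 6371.0 + 31073.478 = 37444.4780 km = 3.7444478e+07 m
v_esc = sqrt(2*mu/r) = sqrt(2*3.986e14 / 3.7444478e+07)
v_esc = 4614.1292 m/s = 4.6141 km/s

4.6141 km/s


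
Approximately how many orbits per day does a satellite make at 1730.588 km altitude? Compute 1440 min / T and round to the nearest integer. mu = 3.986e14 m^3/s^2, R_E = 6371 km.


r = 8.101588e+06 m
T = 2*pi*sqrt(r^3/mu) = 7257.1559 s = 120.9526 min
revs/day = 1440 / 120.9526 = 11.9055
Rounded: 12 revolutions per day

12 revolutions per day


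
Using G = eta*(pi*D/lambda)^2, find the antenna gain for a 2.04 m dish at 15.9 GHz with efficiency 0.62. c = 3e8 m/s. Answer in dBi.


lambda = c/f = 3e8 / 1.59e+10 = 0.01886792 m
G = eta*(pi*D/lambda)^2 = 0.62*(pi*2.04/0.01886792)^2
G = 71532.5174 (linear)
G = 10*log10(71532.5174) = 48.5450 dBi

48.5450 dBi


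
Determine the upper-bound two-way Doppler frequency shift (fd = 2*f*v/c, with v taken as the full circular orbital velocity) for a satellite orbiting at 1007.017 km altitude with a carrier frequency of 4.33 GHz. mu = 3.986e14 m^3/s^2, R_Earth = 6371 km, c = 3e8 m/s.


r = 7.378017e+06 m
v = sqrt(mu/r) = 7350.1943 m/s (worst-case radial velocity)
f = 4.33 GHz = 4.33e+09 Hz
fd = 2*f*v/c = 2*4.33e+09*7350.1943/3.0e+08
fd = 212175.6096 Hz

212175.6096 Hz


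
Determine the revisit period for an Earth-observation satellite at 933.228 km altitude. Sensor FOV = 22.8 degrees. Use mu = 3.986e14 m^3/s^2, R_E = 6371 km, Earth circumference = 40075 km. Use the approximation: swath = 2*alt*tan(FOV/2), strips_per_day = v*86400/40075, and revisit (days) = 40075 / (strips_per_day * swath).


swath = 2*933.228*tan(0.1989675) = 376.3435 km
v = sqrt(mu/r) = 7387.2277 m/s = 7.3872 km/s
strips/day = v*86400/40075 = 7.3872*86400/40075 = 15.9265
coverage/day = strips * swath = 15.9265 * 376.3435 = 5993.8541 km
revisit = 40075 / 5993.8541 = 6.6860 days

6.6860 days


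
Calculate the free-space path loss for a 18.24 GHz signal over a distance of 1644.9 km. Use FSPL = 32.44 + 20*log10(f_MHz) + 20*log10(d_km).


f = 18.24 GHz = 18240.0000 MHz
d = 1644.9 km
FSPL = 32.44 + 20*log10(18240.0000) + 20*log10(1644.9)
FSPL = 32.44 + 85.2205 + 64.3228
FSPL = 181.9833 dB

181.9833 dB


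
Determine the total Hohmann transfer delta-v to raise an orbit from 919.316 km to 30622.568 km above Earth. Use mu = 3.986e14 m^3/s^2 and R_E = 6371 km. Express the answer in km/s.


r1 = 7290.3160 km = 7.290316e+06 m
r2 = 36993.5680 km = 3.6993568e+07 m
dv1 = sqrt(mu/r1)*(sqrt(2*r2/(r1+r2)) - 1) = 2163.3685 m/s
dv2 = sqrt(mu/r2)*(1 - sqrt(2*r1/(r1+r2))) = 1398.9834 m/s
total dv = |dv1| + |dv2| = 2163.3685 + 1398.9834 = 3562.3518 m/s = 3.5624 km/s

3.5624 km/s


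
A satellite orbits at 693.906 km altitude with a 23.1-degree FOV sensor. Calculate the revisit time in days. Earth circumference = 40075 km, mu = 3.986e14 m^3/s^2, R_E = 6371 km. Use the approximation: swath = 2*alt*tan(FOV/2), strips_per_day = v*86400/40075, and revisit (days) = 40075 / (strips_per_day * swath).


swath = 2*693.906*tan(0.2015855) = 283.6150 km
v = sqrt(mu/r) = 7511.3060 m/s = 7.5113 km/s
strips/day = v*86400/40075 = 7.5113*86400/40075 = 16.1941
coverage/day = strips * swath = 16.1941 * 283.6150 = 4592.8774 km
revisit = 40075 / 4592.8774 = 8.7255 days

8.7255 days


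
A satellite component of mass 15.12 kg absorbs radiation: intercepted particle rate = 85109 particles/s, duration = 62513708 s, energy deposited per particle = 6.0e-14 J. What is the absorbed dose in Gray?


Total energy deposited = rate * time * E_per
  = 85109 * 62513708 * 6.0e-14 = 0.3192288 J
Dose = E_total / mass = 0.3192288 / 15.12
Dose = 0.02111301 Gy

0.0211 Gy


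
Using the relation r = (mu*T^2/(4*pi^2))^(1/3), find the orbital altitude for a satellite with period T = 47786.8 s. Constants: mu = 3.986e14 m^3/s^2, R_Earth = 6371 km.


T = 47786.8 s
r = (mu*T^2/(4*pi^2))^(1/3) = (3.986e14 * 47786.8^2 / (4*pi^2))^(1/3)
r = 2.8461939e+07 m = 28461.9391 km
alt = r - R_E = 28461.9391 - 6371 = 22090.9391 km

22090.9391 km


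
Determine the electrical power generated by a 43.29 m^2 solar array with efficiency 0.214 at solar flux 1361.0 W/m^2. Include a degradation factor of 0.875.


P = area * eta * S * degradation
P = 43.29 * 0.214 * 1361.0 * 0.875
P = 11032.3375 W

11032.3375 W


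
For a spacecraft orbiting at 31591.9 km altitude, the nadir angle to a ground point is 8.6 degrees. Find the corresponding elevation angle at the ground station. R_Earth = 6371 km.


r = R_E + alt = 37962.9000 km
Law of sines in the satellite / Earth-center / ground-point triangle:
  sin(nadir)/R_E = sin(90 + el)/r  =>  cos(el) = (r/R_E)*sin(nadir)
cos(el) = (37962.9000 / 6371.0000) * sin(8.6 deg) = 0.8910368
el = arccos(0.8910368) = 26.9962 deg
(Earth-central angle = 90 - nadir - el = 54.4038 deg)

26.9962 degrees


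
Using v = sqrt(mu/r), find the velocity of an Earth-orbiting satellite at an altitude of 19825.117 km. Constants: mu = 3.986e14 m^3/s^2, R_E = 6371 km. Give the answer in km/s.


r = R_E + alt = 6371.0 + 19825.117 = 26196.1170 km = 2.6196117e+07 m
v = sqrt(mu/r) = sqrt(3.986e14 / 2.6196117e+07) = 3900.7686 m/s = 3.9008 km/s

3.9008 km/s


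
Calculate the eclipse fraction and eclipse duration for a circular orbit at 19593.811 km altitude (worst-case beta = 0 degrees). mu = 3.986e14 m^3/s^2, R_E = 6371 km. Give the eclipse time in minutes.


r = 25964.8110 km
T = 693.9652 min
Eclipse fraction = arcsin(R_E/r)/pi = arcsin(6371.0000/25964.8110)/pi
= arcsin(0.2453706)/pi = 0.07890963
Eclipse duration = 0.07890963 * 693.9652 = 54.7605 min

54.7605 minutes


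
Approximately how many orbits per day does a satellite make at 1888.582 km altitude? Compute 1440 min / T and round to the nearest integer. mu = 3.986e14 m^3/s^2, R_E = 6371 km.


r = 8.259582e+06 m
T = 2*pi*sqrt(r^3/mu) = 7470.4769 s = 124.5079 min
revs/day = 1440 / 124.5079 = 11.5655
Rounded: 12 revolutions per day

12 revolutions per day


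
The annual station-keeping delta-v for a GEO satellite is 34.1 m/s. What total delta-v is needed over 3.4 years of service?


dV = rate * years = 34.1 * 3.4
dV = 115.9400 m/s

115.9400 m/s


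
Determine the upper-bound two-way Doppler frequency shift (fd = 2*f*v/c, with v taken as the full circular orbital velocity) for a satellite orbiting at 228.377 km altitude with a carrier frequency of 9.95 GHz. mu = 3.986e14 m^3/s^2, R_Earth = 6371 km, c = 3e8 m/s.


r = 6.599377e+06 m
v = sqrt(mu/r) = 7771.7206 m/s (worst-case radial velocity)
f = 9.95 GHz = 9.95e+09 Hz
fd = 2*f*v/c = 2*9.95e+09*7771.7206/3.0e+08
fd = 515524.1317 Hz

515524.1317 Hz


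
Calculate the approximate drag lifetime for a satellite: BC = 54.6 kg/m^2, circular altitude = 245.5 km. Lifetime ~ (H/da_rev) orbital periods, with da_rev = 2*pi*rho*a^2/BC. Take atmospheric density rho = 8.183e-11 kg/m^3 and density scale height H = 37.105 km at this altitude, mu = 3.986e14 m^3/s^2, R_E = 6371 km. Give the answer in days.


a = R_E + alt = 6616.5000 km = 6.6165e+06 m
da_rev = 2*pi*rho*a^2/BC = 2*pi*8.183e-11*(6.6165e+06)^2/54.6 = 412.245962 m per revolution
N = H/da_rev = 37105.0000 m / 412.245962 m = 90.0069 revolutions
P = 2*pi*sqrt(a^3/mu) = 5356.1619 s
lifetime = N*P = 90.0069 * 5356.1619 = 482091.7748 s = 5.5798 days

5.5798 days


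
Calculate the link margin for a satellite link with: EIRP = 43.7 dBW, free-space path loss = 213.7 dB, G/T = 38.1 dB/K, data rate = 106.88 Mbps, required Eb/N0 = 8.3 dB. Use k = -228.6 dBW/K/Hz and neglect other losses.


C/N0 = EIRP - FSPL + G/T - k = 43.7 - 213.7 + 38.1 - (-228.6)
C/N0 = 96.7000 dB-Hz
R_b = 106.88 Mbps = 1.0688e+08 bps -> 10*log10(R_b) = 80.2890 dB-Hz
Eb/N0 = C/N0 - 10*log10(R_b) = 96.7000 - 80.2890 = 16.4110 dB
Margin = Eb/N0 - Eb/N0_req = 16.4110 - 8.3 = 8.1110 dB (link closes)

8.1110 dB


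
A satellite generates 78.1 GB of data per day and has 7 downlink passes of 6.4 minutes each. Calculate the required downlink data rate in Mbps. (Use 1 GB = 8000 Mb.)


total contact time = 7 * 6.4 * 60 = 2688.0000 s
data = 78.1 GB = 624800.0000 Mb
rate = 624800.0000 / 2688.0000 = 232.4405 Mbps

232.4405 Mbps


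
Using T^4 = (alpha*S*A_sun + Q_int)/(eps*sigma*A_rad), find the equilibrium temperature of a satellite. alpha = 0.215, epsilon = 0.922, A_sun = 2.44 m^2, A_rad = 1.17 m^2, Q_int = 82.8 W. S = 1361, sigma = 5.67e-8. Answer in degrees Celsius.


Numerator = alpha*S*A_sun + Q_int = 0.215*1361*2.44 + 82.8 = 796.7806 W
Denominator = eps*sigma*A_rad = 0.922*5.67e-8*1.17 = 6.1164558e-08 W/K^4
T^4 = 1.3026835e+10 K^4
T = 337.8390 K = 64.6890 C

64.6890 degrees Celsius


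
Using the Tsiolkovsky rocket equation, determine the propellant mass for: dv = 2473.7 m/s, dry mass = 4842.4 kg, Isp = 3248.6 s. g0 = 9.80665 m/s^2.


ve = Isp * g0 = 3248.6 * 9.80665 = 31857.883190 m/s
mass ratio = exp(dv/ve) = exp(2473.7/31857.883190) = 1.08074214
m_prop = m_dry * (mr - 1) = 4842.4 * (1.08074214 - 1)
m_prop = 390.9857 kg

390.9857 kg


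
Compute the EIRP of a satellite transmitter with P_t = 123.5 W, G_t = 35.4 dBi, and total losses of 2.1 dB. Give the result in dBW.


Pt = 123.5 W = 20.9167 dBW
EIRP = Pt_dBW + Gt - losses = 20.9167 + 35.4 - 2.1 = 54.2167 dBW

54.2167 dBW


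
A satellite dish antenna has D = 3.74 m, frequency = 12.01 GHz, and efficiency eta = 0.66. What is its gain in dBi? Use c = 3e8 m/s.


lambda = c/f = 3e8 / 1.201e+10 = 0.02497918 m
G = eta*(pi*D/lambda)^2 = 0.66*(pi*3.74/0.02497918)^2
G = 146026.0678 (linear)
G = 10*log10(146026.0678) = 51.6443 dBi

51.6443 dBi


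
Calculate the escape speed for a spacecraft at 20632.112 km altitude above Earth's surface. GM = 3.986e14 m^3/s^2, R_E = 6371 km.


r = 6371.0 + 20632.112 = 27003.1120 km = 2.7003112e+07 m
v_esc = sqrt(2*mu/r) = sqrt(2*3.986e14 / 2.7003112e+07)
v_esc = 5433.4633 m/s = 5.4335 km/s

5.4335 km/s


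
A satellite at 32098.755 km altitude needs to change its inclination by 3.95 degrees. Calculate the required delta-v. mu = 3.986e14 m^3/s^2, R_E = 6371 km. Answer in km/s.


r = 38469.7550 km = 3.8469755e+07 m
V = sqrt(mu/r) = 3218.9108 m/s
di = 3.95 deg = 0.06894051 rad
dV = 2*V*sin(di/2) = 2*3218.9108*sin(0.03447025)
dV = 221.8694 m/s = 0.2218694 km/s

0.2219 km/s


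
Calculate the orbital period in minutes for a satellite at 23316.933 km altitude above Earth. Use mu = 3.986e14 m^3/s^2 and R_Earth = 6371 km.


r = 29687.9330 km = 2.9687933e+07 m
T = 2*pi*sqrt(r^3/mu) = 2*pi*sqrt(2.6166153e+22 / 3.986e14)
T = 50907.4289 s = 848.4571 min

848.4571 minutes


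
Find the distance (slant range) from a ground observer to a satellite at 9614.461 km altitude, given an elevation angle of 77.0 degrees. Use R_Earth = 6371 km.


h = 9614.461 km, el = 77.0 deg
d = -R_E*sin(el) + sqrt((R_E*sin(el))^2 + 2*R_E*h + h^2)
d = -6371.0000*sin(1.3439) + sqrt((6371.0000*0.9743701)^2 + 2*6371.0000*9614.461 + 9614.461^2)
d = 9713.3752 km

9713.3752 km


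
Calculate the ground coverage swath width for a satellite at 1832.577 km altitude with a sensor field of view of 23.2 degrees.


FOV = 23.2 deg = 0.4049164 rad
swath = 2 * alt * tan(FOV/2) = 2 * 1832.577 * tan(0.2024582)
swath = 2 * 1832.577 * 0.2052705
swath = 752.3481 km

752.3481 km


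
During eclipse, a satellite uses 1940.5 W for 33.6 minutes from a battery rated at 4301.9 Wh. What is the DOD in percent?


E_used = P * t / 60 = 1940.5 * 33.6 / 60 = 1086.6800 Wh
DOD = E_used / E_total * 100 = 1086.6800 / 4301.9 * 100
DOD = 25.2605 %

25.2605 %


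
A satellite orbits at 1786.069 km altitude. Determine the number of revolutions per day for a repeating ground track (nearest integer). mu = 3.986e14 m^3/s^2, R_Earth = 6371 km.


r = 8.157069e+06 m
T = 2*pi*sqrt(r^3/mu) = 7331.8307 s = 122.1972 min
revs/day = 1440 / 122.1972 = 11.7842
Rounded: 12 revolutions per day

12 revolutions per day


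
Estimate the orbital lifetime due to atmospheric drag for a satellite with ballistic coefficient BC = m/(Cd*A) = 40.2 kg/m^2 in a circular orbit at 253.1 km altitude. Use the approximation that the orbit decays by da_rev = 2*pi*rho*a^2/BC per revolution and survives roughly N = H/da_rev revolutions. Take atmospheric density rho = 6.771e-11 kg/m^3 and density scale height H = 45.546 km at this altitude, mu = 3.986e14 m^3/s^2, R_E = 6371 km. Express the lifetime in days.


a = R_E + alt = 6624.1000 km = 6.6241e+06 m
da_rev = 2*pi*rho*a^2/BC = 2*pi*6.771e-11*(6.6241e+06)^2/40.2 = 464.365974 m per revolution
N = H/da_rev = 45546.0000 m / 464.365974 m = 98.0821 revolutions
P = 2*pi*sqrt(a^3/mu) = 5365.3930 s
lifetime = N*P = 98.0821 * 5365.3930 = 526249.1336 s = 6.0908 days

6.0908 days


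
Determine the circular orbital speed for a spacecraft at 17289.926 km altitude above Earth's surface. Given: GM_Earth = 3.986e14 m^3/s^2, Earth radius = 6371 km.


r = R_E + alt = 6371.0 + 17289.926 = 23660.9260 km = 2.3660926e+07 m
v = sqrt(mu/r) = sqrt(3.986e14 / 2.3660926e+07) = 4104.4293 m/s = 4.1044 km/s

4.1044 km/s


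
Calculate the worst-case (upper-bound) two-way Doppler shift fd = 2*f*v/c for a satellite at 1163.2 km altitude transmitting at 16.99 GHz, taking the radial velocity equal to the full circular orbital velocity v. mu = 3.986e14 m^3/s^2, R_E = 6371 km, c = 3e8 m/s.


r = 7.5342e+06 m
v = sqrt(mu/r) = 7273.6111 m/s (worst-case radial velocity)
f = 16.99 GHz = 1.699e+10 Hz
fd = 2*f*v/c = 2*1.699e+10*7273.6111/3.0e+08
fd = 823857.6802 Hz

823857.6802 Hz


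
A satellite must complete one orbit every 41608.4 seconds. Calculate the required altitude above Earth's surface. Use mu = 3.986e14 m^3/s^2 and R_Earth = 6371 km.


T = 41608.4 s
r = (mu*T^2/(4*pi^2))^(1/3) = (3.986e14 * 41608.4^2 / (4*pi^2))^(1/3)
r = 2.595254e+07 m = 25952.5396 km
alt = r - R_E = 25952.5396 - 6371 = 19581.5396 km

19581.5396 km


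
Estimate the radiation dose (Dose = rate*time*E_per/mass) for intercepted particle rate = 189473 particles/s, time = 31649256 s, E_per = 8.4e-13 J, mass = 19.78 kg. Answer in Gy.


Total energy deposited = rate * time * E_per
  = 189473 * 31649256 * 8.4e-13 = 5.0372 J
Dose = E_total / mass = 5.0372 / 19.78
Dose = 0.2546618 Gy

0.2547 Gy


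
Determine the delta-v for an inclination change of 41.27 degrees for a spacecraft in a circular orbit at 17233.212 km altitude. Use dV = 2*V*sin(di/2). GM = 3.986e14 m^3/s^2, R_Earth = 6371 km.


r = 23604.2120 km = 2.3604212e+07 m
V = sqrt(mu/r) = 4109.3572 m/s
di = 41.27 deg = 0.7202974 rad
dV = 2*V*sin(di/2) = 2*4109.3572*sin(0.3601487)
dV = 2896.3850 m/s = 2.8964 km/s

2.8964 km/s


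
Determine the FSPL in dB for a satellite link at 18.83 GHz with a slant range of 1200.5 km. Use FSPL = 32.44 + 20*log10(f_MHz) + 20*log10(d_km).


f = 18.83 GHz = 18830.0000 MHz
d = 1200.5 km
FSPL = 32.44 + 20*log10(18830.0000) + 20*log10(1200.5)
FSPL = 32.44 + 85.4970 + 61.5872
FSPL = 179.5242 dB

179.5242 dB


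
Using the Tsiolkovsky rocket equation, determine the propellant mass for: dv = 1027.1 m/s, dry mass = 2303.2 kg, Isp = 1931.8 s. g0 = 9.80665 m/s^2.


ve = Isp * g0 = 1931.8 * 9.80665 = 18944.486470 m/s
mass ratio = exp(dv/ve) = exp(1027.1/18944.486470) = 1.05571293
m_prop = m_dry * (mr - 1) = 2303.2 * (1.05571293 - 1)
m_prop = 128.3180 kg

128.3180 kg


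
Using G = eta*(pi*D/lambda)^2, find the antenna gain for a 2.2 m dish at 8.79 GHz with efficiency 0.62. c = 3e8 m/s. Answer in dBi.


lambda = c/f = 3e8 / 8.79e+09 = 0.03412969 m
G = eta*(pi*D/lambda)^2 = 0.62*(pi*2.2/0.03412969)^2
G = 25425.6484 (linear)
G = 10*log10(25425.6484) = 44.0527 dBi

44.0527 dBi


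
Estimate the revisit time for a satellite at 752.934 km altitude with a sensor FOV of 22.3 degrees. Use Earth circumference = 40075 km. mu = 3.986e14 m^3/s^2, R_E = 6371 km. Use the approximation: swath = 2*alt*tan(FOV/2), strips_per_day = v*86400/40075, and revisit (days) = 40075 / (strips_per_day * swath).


swath = 2*752.934*tan(0.1946042) = 296.8045 km
v = sqrt(mu/r) = 7480.1224 m/s = 7.4801 km/s
strips/day = v*86400/40075 = 7.4801*86400/40075 = 16.1268
coverage/day = strips * swath = 16.1268 * 296.8045 = 4786.5145 km
revisit = 40075 / 4786.5145 = 8.3725 days

8.3725 days


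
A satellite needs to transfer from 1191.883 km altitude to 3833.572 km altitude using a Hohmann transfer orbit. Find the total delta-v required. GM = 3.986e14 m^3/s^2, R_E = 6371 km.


r1 = 7562.8830 km = 7.562883e+06 m
r2 = 10204.5720 km = 1.0204572e+07 m
dv1 = sqrt(mu/r1)*(sqrt(2*r2/(r1+r2)) - 1) = 521.0037 m/s
dv2 = sqrt(mu/r2)*(1 - sqrt(2*r1/(r1+r2))) = 483.3070 m/s
total dv = |dv1| + |dv2| = 521.0037 + 483.3070 = 1004.3108 m/s = 1.0043 km/s

1.0043 km/s


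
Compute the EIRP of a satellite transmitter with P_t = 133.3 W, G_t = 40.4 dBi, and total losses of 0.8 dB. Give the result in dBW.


Pt = 133.3 W = 21.2483 dBW
EIRP = Pt_dBW + Gt - losses = 21.2483 + 40.4 - 0.8 = 60.8483 dBW

60.8483 dBW


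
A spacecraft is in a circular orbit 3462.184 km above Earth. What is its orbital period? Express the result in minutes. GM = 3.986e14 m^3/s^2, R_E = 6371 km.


r = 9833.1840 km = 9.833184e+06 m
T = 2*pi*sqrt(r^3/mu) = 2*pi*sqrt(9.5078539e+20 / 3.986e14)
T = 9704.0376 s = 161.7340 min

161.7340 minutes


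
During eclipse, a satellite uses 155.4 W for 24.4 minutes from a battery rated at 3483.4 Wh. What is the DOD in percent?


E_used = P * t / 60 = 155.4 * 24.4 / 60 = 63.1960 Wh
DOD = E_used / E_total * 100 = 63.1960 / 3483.4 * 100
DOD = 1.8142 %

1.8142 %


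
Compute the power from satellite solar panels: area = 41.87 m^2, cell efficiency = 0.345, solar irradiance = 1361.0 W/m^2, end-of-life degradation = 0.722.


P = area * eta * S * degradation
P = 41.87 * 0.345 * 1361.0 * 0.722
P = 14194.4111 W

14194.4111 W


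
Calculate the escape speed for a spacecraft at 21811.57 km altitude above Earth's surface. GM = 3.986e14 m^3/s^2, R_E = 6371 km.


r = 6371.0 + 21811.57 = 28182.5700 km = 2.818257e+07 m
v_esc = sqrt(2*mu/r) = sqrt(2*3.986e14 / 2.818257e+07)
v_esc = 5318.5512 m/s = 5.3186 km/s

5.3186 km/s


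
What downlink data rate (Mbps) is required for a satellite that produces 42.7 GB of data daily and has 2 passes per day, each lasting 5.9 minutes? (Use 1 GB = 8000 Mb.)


total contact time = 2 * 5.9 * 60 = 708.0000 s
data = 42.7 GB = 341600.0000 Mb
rate = 341600.0000 / 708.0000 = 482.4859 Mbps

482.4859 Mbps


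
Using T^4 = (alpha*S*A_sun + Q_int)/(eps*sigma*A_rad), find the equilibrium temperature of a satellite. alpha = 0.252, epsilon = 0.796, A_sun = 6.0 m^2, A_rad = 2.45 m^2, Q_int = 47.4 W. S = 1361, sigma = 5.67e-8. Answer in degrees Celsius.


Numerator = alpha*S*A_sun + Q_int = 0.252*1361*6.0 + 47.4 = 2105.2320 W
Denominator = eps*sigma*A_rad = 0.796*5.67e-8*2.45 = 1.1057634e-07 W/K^4
T^4 = 1.903872e+10 K^4
T = 371.4578 K = 98.3078 C

98.3078 degrees Celsius


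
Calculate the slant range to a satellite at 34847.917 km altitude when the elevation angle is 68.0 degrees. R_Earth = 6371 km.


h = 34847.917 km, el = 68.0 deg
d = -R_E*sin(el) + sqrt((R_E*sin(el))^2 + 2*R_E*h + h^2)
d = -6371.0000*sin(1.1868) + sqrt((6371.0000*0.9271839)^2 + 2*6371.0000*34847.917 + 34847.917^2)
d = 35242.6768 km

35242.6768 km


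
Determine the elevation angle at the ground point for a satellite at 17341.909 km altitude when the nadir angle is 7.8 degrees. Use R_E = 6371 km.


r = R_E + alt = 23712.9090 km
Law of sines in the satellite / Earth-center / ground-point triangle:
  sin(nadir)/R_E = sin(90 + el)/r  =>  cos(el) = (r/R_E)*sin(nadir)
cos(el) = (23712.9090 / 6371.0000) * sin(7.8 deg) = 0.5051344
el = arccos(0.5051344) = 59.6597 deg
(Earth-central angle = 90 - nadir - el = 22.5403 deg)

59.6597 degrees


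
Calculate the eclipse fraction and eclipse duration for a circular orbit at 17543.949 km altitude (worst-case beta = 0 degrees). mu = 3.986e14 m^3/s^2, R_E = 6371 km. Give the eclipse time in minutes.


r = 23914.9490 km
T = 613.4288 min
Eclipse fraction = arcsin(R_E/r)/pi = arcsin(6371.0000/23914.9490)/pi
= arcsin(0.2664024)/pi = 0.085835
Eclipse duration = 0.085835 * 613.4288 = 52.6537 min

52.6537 minutes


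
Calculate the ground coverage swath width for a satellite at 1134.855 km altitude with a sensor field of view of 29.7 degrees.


FOV = 29.7 deg = 0.5183628 rad
swath = 2 * alt * tan(FOV/2) = 2 * 1134.855 * tan(0.2591814)
swath = 2 * 1134.855 * 0.2651452
swath = 601.8027 km

601.8027 km


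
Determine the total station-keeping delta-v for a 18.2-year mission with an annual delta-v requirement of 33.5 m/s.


dV = rate * years = 33.5 * 18.2
dV = 609.7000 m/s

609.7000 m/s


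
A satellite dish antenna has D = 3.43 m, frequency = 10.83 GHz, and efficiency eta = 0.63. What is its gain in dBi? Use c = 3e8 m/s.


lambda = c/f = 3e8 / 1.083e+10 = 0.02770083 m
G = eta*(pi*D/lambda)^2 = 0.63*(pi*3.43/0.02770083)^2
G = 95332.9295 (linear)
G = 10*log10(95332.9295) = 49.7924 dBi

49.7924 dBi


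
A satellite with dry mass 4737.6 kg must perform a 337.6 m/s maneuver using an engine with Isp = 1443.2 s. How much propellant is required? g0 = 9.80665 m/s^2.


ve = Isp * g0 = 1443.2 * 9.80665 = 14152.957280 m/s
mass ratio = exp(dv/ve) = exp(337.6/14152.957280) = 1.02414045
m_prop = m_dry * (mr - 1) = 4737.6 * (1.02414045 - 1)
m_prop = 114.3678 kg

114.3678 kg


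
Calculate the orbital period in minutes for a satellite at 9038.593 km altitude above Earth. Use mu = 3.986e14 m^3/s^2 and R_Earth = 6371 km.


r = 15409.5930 km = 1.5409593e+07 m
T = 2*pi*sqrt(r^3/mu) = 2*pi*sqrt(3.6590935e+21 / 3.986e14)
T = 19036.9765 s = 317.2829 min

317.2829 minutes


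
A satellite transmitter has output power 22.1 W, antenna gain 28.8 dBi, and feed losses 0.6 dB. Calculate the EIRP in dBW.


Pt = 22.1 W = 13.4439 dBW
EIRP = Pt_dBW + Gt - losses = 13.4439 + 28.8 - 0.6 = 41.6439 dBW

41.6439 dBW


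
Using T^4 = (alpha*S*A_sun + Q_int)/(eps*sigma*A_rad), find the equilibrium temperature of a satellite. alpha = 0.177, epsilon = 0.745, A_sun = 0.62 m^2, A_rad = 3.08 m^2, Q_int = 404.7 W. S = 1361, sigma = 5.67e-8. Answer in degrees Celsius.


Numerator = alpha*S*A_sun + Q_int = 0.177*1361*0.62 + 404.7 = 554.0561 W
Denominator = eps*sigma*A_rad = 0.745*5.67e-8*3.08 = 1.3010382e-07 W/K^4
T^4 = 4.2585693e+09 K^4
T = 255.4559 K = -17.6941 C

-17.6941 degrees Celsius


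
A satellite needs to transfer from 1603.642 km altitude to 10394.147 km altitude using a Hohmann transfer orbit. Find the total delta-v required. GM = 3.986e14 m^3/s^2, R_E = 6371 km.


r1 = 7974.6420 km = 7.974642e+06 m
r2 = 16765.1470 km = 1.6765147e+07 m
dv1 = sqrt(mu/r1)*(sqrt(2*r2/(r1+r2)) - 1) = 1160.7460 m/s
dv2 = sqrt(mu/r2)*(1 - sqrt(2*r1/(r1+r2))) = 960.9620 m/s
total dv = |dv1| + |dv2| = 1160.7460 + 960.9620 = 2121.7080 m/s = 2.1217 km/s

2.1217 km/s


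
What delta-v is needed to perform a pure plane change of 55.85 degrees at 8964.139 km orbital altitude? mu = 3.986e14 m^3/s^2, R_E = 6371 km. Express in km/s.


r = 15335.1390 km = 1.5335139e+07 m
V = sqrt(mu/r) = 5098.2930 m/s
di = 55.85 deg = 0.9747664 rad
dV = 2*V*sin(di/2) = 2*5098.2930*sin(0.4873832)
dV = 4775.2181 m/s = 4.7752 km/s

4.7752 km/s


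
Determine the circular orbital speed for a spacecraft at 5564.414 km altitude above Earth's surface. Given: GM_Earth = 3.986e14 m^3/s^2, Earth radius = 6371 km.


r = R_E + alt = 6371.0 + 5564.414 = 11935.4140 km = 1.1935414e+07 m
v = sqrt(mu/r) = sqrt(3.986e14 / 1.1935414e+07) = 5778.9629 m/s = 5.7790 km/s

5.7790 km/s


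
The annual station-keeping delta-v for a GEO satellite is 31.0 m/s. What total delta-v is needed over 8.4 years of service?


dV = rate * years = 31.0 * 8.4
dV = 260.4000 m/s

260.4000 m/s
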